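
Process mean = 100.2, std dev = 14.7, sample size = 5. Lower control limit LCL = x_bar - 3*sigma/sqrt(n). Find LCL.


LCL = 100.2 - 3 * 14.7 / sqrt(5)

80.48


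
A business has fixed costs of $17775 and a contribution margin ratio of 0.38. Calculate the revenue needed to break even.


Formula: BER = Fixed Costs / Contribution Margin Ratio
BER = $17775 / 0.38
BER = $46776.32 (to the nearest cent)

$46776.32


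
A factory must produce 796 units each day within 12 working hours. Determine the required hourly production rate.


Formula: Production Rate = Daily Demand / Available Hours
Rate = 796 units/day / 12 hours/day
Rate = 66.3 units/hour

66.3 units/hour


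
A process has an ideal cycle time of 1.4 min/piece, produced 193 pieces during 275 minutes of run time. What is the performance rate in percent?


Formula: Performance = (Ideal CT * Total Count) / Run Time * 100
Ideal output time = 1.4 * 193 = 270.2 min
Performance = 270.2 / 275 * 100 = 98.3%

98.3%


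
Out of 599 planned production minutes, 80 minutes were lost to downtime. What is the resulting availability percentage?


Formula: Availability = (Planned Time - Downtime) / Planned Time * 100
Uptime = 599 - 80 = 519 min
Availability = 519 / 599 * 100 = 86.6%

86.6%


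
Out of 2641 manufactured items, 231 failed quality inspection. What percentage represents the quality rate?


Formula: Quality Rate = Good Pieces / Total Pieces * 100
Good pieces = 2641 - 231 = 2410
QR = 2410 / 2641 * 100 = 91.3%

91.3%


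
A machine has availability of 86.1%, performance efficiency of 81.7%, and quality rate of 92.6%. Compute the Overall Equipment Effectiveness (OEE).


Formula: OEE = Availability * Performance * Quality / 10000
A * P = 86.1% * 81.7% / 100 = 70.34%
OEE = 70.34% * 92.6% / 100 = 65.1%

65.1%


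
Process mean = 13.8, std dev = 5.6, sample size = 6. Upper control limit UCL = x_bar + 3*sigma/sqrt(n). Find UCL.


UCL = 13.8 + 3 * 5.6 / sqrt(6)

20.66


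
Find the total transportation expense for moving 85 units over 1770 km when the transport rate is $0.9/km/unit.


TC = dist * cost * units = 1770 * 0.9 * 85 = $135405.00

$135405.00


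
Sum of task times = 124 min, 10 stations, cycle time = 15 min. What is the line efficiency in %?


Formula: Efficiency = Sum of Task Times / (N_stations * CT) * 100
Total station capacity = 10 stations * 15 min = 150 min
Efficiency = 124 / 150 * 100 = 82.7%

82.7%


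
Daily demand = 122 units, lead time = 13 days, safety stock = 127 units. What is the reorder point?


Formula: ROP = (Daily Demand * Lead Time) + Safety Stock
Demand during lead time = 122 * 13 = 1586 units
ROP = 1586 + 127 = 1713 units

1713 units


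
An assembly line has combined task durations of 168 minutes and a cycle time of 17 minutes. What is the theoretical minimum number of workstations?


Formula: N_min = ceil(Sum of Task Times / Cycle Time)
N_min = ceil(168 min / 17 min) = ceil(9.8824)
N_min = 10 stations

10


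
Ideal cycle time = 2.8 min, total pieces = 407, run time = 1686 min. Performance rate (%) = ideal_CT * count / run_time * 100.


Formula: Performance = (Ideal CT * Total Count) / Run Time * 100
Ideal output time = 2.8 * 407 = 1139.6 min
Performance = 1139.6 / 1686 * 100 = 67.6%

67.6%


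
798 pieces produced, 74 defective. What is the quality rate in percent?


Formula: Quality Rate = Good Pieces / Total Pieces * 100
Good pieces = 798 - 74 = 724
QR = 724 / 798 * 100 = 90.7%

90.7%


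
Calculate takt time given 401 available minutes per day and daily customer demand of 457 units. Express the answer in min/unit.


Formula: Takt Time = Available Production Time / Customer Demand
Takt = 401 min/day / 457 units/day
Takt = 0.88 min/unit

0.88 min/unit


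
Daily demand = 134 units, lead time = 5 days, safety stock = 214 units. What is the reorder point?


Formula: ROP = (Daily Demand * Lead Time) + Safety Stock
Demand during lead time = 134 * 5 = 670 units
ROP = 670 + 214 = 884 units

884 units


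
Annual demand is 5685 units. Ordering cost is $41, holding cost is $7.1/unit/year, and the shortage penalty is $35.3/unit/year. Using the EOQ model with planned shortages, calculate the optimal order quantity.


Formula: EOQ* = sqrt(2DS/H) * sqrt((H+P)/P)
Base EOQ = sqrt(2*5685*41/7.1) = 256.24 units
Correction = sqrt((7.1+35.3)/35.3) = 1.09596
EOQ* = 256.24 * 1.09596 = 280.8 units

280.8 units


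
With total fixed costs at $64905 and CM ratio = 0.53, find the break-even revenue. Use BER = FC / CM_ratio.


Formula: BER = Fixed Costs / Contribution Margin Ratio
BER = $64905 / 0.53
BER = $122462.26 (to the nearest cent)

$122462.26


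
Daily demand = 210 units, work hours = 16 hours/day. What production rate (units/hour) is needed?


Formula: Production Rate = Daily Demand / Available Hours
Rate = 210 units/day / 16 hours/day
Rate = 13.1 units/hour

13.1 units/hour


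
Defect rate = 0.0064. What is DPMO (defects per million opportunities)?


DPMO = defect_rate * 1000000 = 0.0064 * 1000000

6400


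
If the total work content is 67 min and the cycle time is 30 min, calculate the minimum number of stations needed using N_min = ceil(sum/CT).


Formula: N_min = ceil(Sum of Task Times / Cycle Time)
N_min = ceil(67 min / 30 min) = ceil(2.2333)
N_min = 3 stations

3


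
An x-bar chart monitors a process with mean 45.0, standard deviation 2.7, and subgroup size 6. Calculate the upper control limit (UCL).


UCL = 45.0 + 3 * 2.7 / sqrt(6)

48.31


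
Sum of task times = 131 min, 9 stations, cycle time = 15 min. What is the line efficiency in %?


Formula: Efficiency = Sum of Task Times / (N_stations * CT) * 100
Total station capacity = 9 stations * 15 min = 135 min
Efficiency = 131 / 135 * 100 = 97.0%

97.0%


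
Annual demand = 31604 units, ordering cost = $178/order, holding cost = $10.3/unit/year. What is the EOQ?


Formula: EOQ = sqrt(2 * D * S / H)
Numerator: 2 * 31604 * 178 = 11251024
2DS/H = 11251024 / 10.3 = 1092332.4
EOQ = sqrt(1092332.4) = 1045.1 units

1045.1 units


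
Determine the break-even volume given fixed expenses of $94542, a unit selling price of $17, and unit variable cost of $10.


Formula: BEQ = Fixed Costs / (Price - Variable Cost)
Contribution margin = $17 - $10 = $7/unit
BEQ = ceil($94542 / $7/unit) = ceil(13506.0) = 13506 units

13506 units


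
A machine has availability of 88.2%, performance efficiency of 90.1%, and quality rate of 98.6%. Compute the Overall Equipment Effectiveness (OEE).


Formula: OEE = Availability * Performance * Quality / 10000
A * P = 88.2% * 90.1% / 100 = 79.47%
OEE = 79.47% * 98.6% / 100 = 78.4%

78.4%


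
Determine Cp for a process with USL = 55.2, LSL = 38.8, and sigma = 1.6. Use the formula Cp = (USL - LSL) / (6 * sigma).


Cp = (55.2 - 38.8) / (6 * 1.6)

1.71


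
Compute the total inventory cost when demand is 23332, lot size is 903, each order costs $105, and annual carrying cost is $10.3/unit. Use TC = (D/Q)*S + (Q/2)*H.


TC = 23332/903 * 105 + 903/2 * 10.3

$7363.47


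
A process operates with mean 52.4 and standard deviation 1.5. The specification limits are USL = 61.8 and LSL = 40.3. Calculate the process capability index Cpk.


Cpu = (61.8 - 52.4) / (3 * 1.5) = 2.09
Cpl = (52.4 - 40.3) / (3 * 1.5) = 2.69
Cpk = min(2.09, 2.69) = 2.09

2.09


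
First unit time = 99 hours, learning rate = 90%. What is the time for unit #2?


Formula: T_n = T_1 * (learning_rate)^(log2(n)) where learning_rate = rate/100
Doublings = log2(2) = 1
T_n = 99 * 0.9^1
T_n = 99 * 0.9 = 89.1 hours

89.1 hours


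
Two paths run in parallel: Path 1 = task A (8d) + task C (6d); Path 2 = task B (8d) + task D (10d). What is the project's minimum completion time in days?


Path 1 = 8 + 6 = 14 days
Path 2 = 8 + 10 = 18 days
Duration = max(14, 18) = 18 days

18 days


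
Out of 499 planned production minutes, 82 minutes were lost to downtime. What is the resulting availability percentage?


Formula: Availability = (Planned Time - Downtime) / Planned Time * 100
Uptime = 499 - 82 = 417 min
Availability = 417 / 499 * 100 = 83.6%

83.6%


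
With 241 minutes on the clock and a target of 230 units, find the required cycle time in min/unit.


Formula: CT = Available Time / Number of Units
CT = 241 min / 230 units
CT = 1.05 min/unit

1.05 min/unit


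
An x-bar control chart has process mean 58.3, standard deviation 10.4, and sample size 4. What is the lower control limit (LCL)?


LCL = 58.3 - 3 * 10.4 / sqrt(4)

42.7


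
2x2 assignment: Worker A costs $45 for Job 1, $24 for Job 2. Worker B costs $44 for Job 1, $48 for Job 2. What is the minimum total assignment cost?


Option 1: A->1 + B->2 = $45 + $48 = $93
Option 2: A->2 + B->1 = $24 + $44 = $68
Min cost = min($93, $68) = $68

$68


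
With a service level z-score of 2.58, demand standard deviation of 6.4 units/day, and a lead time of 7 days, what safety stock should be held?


Formula: SS = z * sigma_d * sqrt(LT)
sqrt(LT) = sqrt(7) = 2.6458
SS = 2.58 * 6.4 * 2.6458
SS = 43.7 units

43.7 units


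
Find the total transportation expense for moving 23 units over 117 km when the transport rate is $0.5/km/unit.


TC = dist * cost * units = 117 * 0.5 * 23 = $1345.50

$1345.50


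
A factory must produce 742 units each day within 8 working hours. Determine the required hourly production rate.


Formula: Production Rate = Daily Demand / Available Hours
Rate = 742 units/day / 8 hours/day
Rate = 92.8 units/hour

92.8 units/hour


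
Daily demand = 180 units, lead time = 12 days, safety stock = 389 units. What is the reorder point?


Formula: ROP = (Daily Demand * Lead Time) + Safety Stock
Demand during lead time = 180 * 12 = 2160 units
ROP = 2160 + 389 = 2549 units

2549 units


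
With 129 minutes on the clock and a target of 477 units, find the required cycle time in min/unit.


Formula: CT = Available Time / Number of Units
CT = 129 min / 477 units
CT = 0.27 min/unit

0.27 min/unit


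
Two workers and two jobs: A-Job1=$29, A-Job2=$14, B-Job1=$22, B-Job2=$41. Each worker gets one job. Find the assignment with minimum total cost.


Option 1: A->1 + B->2 = $29 + $41 = $70
Option 2: A->2 + B->1 = $14 + $22 = $36
Min cost = min($70, $36) = $36

$36


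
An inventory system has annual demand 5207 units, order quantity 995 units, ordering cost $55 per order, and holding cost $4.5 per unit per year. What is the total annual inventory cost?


TC = 5207/995 * 55 + 995/2 * 4.5

$2526.57


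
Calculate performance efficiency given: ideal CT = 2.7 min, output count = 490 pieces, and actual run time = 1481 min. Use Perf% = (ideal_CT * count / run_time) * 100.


Formula: Performance = (Ideal CT * Total Count) / Run Time * 100
Ideal output time = 2.7 * 490 = 1323.0 min
Performance = 1323.0 / 1481 * 100 = 89.3%

89.3%


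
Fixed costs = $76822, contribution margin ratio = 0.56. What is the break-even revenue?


Formula: BER = Fixed Costs / Contribution Margin Ratio
BER = $76822 / 0.56
BER = $137182.14 (to the nearest cent)

$137182.14


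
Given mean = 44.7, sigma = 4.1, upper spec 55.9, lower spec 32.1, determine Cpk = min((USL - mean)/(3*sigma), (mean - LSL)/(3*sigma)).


Cpu = (55.9 - 44.7) / (3 * 4.1) = 0.91
Cpl = (44.7 - 32.1) / (3 * 4.1) = 1.02
Cpk = min(0.91, 1.02) = 0.91

0.91


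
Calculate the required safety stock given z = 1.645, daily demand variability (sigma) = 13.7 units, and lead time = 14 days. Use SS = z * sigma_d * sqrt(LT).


Formula: SS = z * sigma_d * sqrt(LT)
sqrt(LT) = sqrt(14) = 3.7417
SS = 1.645 * 13.7 * 3.7417
SS = 84.3 units

84.3 units


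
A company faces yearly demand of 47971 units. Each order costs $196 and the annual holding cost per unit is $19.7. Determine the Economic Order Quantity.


Formula: EOQ = sqrt(2 * D * S / H)
Numerator: 2 * 47971 * 196 = 18804632
2DS/H = 18804632 / 19.7 = 954549.8
EOQ = sqrt(954549.8) = 977.0 units

977.0 units


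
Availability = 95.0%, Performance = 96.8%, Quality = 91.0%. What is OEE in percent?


Formula: OEE = Availability * Performance * Quality / 10000
A * P = 95.0% * 96.8% / 100 = 91.96%
OEE = 91.96% * 91.0% / 100 = 83.7%

83.7%


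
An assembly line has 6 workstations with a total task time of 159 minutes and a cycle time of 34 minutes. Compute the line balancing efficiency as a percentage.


Formula: Efficiency = Sum of Task Times / (N_stations * CT) * 100
Total station capacity = 6 stations * 34 min = 204 min
Efficiency = 159 / 204 * 100 = 77.9%

77.9%


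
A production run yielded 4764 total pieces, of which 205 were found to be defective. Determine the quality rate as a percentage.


Formula: Quality Rate = Good Pieces / Total Pieces * 100
Good pieces = 4764 - 205 = 4559
QR = 4559 / 4764 * 100 = 95.7%

95.7%


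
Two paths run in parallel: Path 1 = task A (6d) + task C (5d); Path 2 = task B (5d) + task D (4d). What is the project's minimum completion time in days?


Path 1 = 6 + 5 = 11 days
Path 2 = 5 + 4 = 9 days
Duration = max(11, 9) = 11 days

11 days


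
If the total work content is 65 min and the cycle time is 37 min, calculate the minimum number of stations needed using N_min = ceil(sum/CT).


Formula: N_min = ceil(Sum of Task Times / Cycle Time)
N_min = ceil(65 min / 37 min) = ceil(1.7568)
N_min = 2 stations

2


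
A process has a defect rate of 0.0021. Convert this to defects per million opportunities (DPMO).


DPMO = defect_rate * 1000000 = 0.0021 * 1000000

2100


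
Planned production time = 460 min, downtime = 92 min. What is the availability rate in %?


Formula: Availability = (Planned Time - Downtime) / Planned Time * 100
Uptime = 460 - 92 = 368 min
Availability = 368 / 460 * 100 = 80.0%

80.0%


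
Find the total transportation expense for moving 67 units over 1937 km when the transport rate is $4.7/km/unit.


TC = dist * cost * units = 1937 * 4.7 * 67 = $609961.30

$609961.30


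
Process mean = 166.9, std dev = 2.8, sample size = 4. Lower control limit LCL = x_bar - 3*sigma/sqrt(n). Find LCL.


LCL = 166.9 - 3 * 2.8 / sqrt(4)

162.7


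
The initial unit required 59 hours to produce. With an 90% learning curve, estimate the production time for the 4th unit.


Formula: T_n = T_1 * (learning_rate)^(log2(n)) where learning_rate = rate/100
Doublings = log2(4) = 2
T_n = 59 * 0.9^2
T_n = 59 * 0.81 = 47.8 hours

47.8 hours


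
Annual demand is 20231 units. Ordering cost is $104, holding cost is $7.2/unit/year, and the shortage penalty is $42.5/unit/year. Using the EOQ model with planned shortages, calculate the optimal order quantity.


Formula: EOQ* = sqrt(2DS/H) * sqrt((H+P)/P)
Base EOQ = sqrt(2*20231*104/7.2) = 764.49 units
Correction = sqrt((7.2+42.5)/42.5) = 1.08139
EOQ* = 764.49 * 1.08139 = 826.7 units

826.7 units


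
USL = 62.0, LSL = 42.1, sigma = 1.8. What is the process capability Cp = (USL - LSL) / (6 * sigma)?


Cp = (62.0 - 42.1) / (6 * 1.8)

1.84


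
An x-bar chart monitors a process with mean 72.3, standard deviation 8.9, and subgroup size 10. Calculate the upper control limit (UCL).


UCL = 72.3 + 3 * 8.9 / sqrt(10)

80.74


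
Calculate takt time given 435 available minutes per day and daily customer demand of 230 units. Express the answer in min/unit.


Formula: Takt Time = Available Production Time / Customer Demand
Takt = 435 min/day / 230 units/day
Takt = 1.89 min/unit

1.89 min/unit


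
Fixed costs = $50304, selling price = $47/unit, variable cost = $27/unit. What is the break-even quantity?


Formula: BEQ = Fixed Costs / (Price - Variable Cost)
Contribution margin = $47 - $27 = $20/unit
BEQ = ceil($50304 / $20/unit) = ceil(2515.2) = 2516 units

2516 units


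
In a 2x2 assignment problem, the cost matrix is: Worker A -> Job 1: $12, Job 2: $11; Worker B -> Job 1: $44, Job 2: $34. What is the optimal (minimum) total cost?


Option 1: A->1 + B->2 = $12 + $34 = $46
Option 2: A->2 + B->1 = $11 + $44 = $55
Min cost = min($46, $55) = $46

$46


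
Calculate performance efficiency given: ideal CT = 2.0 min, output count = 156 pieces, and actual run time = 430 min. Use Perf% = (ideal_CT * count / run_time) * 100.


Formula: Performance = (Ideal CT * Total Count) / Run Time * 100
Ideal output time = 2.0 * 156 = 312.0 min
Performance = 312.0 / 430 * 100 = 72.6%

72.6%


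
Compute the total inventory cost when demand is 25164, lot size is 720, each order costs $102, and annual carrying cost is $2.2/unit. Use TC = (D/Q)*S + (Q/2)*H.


TC = 25164/720 * 102 + 720/2 * 2.2

$4356.90


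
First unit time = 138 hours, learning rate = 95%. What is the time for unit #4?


Formula: T_n = T_1 * (learning_rate)^(log2(n)) where learning_rate = rate/100
Doublings = log2(4) = 2
T_n = 138 * 0.95^2
T_n = 138 * 0.9025 = 124.5 hours

124.5 hours


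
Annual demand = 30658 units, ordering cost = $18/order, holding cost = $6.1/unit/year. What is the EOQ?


Formula: EOQ = sqrt(2 * D * S / H)
Numerator: 2 * 30658 * 18 = 1103688
2DS/H = 1103688 / 6.1 = 180932.5
EOQ = sqrt(180932.5) = 425.4 units

425.4 units


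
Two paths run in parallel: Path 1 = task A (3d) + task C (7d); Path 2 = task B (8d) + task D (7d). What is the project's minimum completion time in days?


Path 1 = 3 + 7 = 10 days
Path 2 = 8 + 7 = 15 days
Duration = max(10, 15) = 15 days

15 days


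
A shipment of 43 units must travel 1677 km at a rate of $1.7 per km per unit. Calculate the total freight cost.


TC = dist * cost * units = 1677 * 1.7 * 43 = $122588.70

$122588.70


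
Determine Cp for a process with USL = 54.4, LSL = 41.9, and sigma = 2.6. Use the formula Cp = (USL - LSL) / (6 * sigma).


Cp = (54.4 - 41.9) / (6 * 2.6)

0.8


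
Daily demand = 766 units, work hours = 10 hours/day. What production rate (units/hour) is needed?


Formula: Production Rate = Daily Demand / Available Hours
Rate = 766 units/day / 10 hours/day
Rate = 76.6 units/hour

76.6 units/hour


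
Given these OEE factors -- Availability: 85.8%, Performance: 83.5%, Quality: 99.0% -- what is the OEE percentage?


Formula: OEE = Availability * Performance * Quality / 10000
A * P = 85.8% * 83.5% / 100 = 71.64%
OEE = 71.64% * 99.0% / 100 = 70.9%

70.9%


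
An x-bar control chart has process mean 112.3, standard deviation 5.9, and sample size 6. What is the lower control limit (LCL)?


LCL = 112.3 - 3 * 5.9 / sqrt(6)

105.07


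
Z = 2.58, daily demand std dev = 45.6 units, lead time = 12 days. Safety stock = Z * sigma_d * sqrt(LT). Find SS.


Formula: SS = z * sigma_d * sqrt(LT)
sqrt(LT) = sqrt(12) = 3.4641
SS = 2.58 * 45.6 * 3.4641
SS = 407.5 units

407.5 units


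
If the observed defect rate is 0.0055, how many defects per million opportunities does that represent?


DPMO = defect_rate * 1000000 = 0.0055 * 1000000

5500


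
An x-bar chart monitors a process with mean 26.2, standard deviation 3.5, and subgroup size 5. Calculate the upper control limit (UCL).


UCL = 26.2 + 3 * 3.5 / sqrt(5)

30.9


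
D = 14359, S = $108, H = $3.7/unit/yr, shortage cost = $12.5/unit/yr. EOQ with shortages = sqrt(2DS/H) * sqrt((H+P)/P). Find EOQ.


Formula: EOQ* = sqrt(2DS/H) * sqrt((H+P)/P)
Base EOQ = sqrt(2*14359*108/3.7) = 915.56 units
Correction = sqrt((3.7+12.5)/12.5) = 1.13842
EOQ* = 915.56 * 1.13842 = 1042.3 units

1042.3 units


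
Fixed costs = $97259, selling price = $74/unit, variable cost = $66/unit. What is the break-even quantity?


Formula: BEQ = Fixed Costs / (Price - Variable Cost)
Contribution margin = $74 - $66 = $8/unit
BEQ = ceil($97259 / $8/unit) = ceil(12157.38) = 12158 units

12158 units


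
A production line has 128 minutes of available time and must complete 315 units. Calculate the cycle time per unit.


Formula: CT = Available Time / Number of Units
CT = 128 min / 315 units
CT = 0.41 min/unit

0.41 min/unit


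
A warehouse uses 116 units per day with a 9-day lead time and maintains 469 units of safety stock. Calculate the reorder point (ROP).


Formula: ROP = (Daily Demand * Lead Time) + Safety Stock
Demand during lead time = 116 * 9 = 1044 units
ROP = 1044 + 469 = 1513 units

1513 units


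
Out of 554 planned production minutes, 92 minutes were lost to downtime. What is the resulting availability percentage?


Formula: Availability = (Planned Time - Downtime) / Planned Time * 100
Uptime = 554 - 92 = 462 min
Availability = 462 / 554 * 100 = 83.4%

83.4%


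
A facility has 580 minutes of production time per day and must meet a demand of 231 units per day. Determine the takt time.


Formula: Takt Time = Available Production Time / Customer Demand
Takt = 580 min/day / 231 units/day
Takt = 2.51 min/unit

2.51 min/unit


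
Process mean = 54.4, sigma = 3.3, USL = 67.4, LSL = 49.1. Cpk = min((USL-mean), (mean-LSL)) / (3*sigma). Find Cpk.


Cpu = (67.4 - 54.4) / (3 * 3.3) = 1.31
Cpl = (54.4 - 49.1) / (3 * 3.3) = 0.54
Cpk = min(1.31, 0.54) = 0.54

0.54


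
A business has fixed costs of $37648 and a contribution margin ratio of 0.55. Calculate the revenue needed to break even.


Formula: BER = Fixed Costs / Contribution Margin Ratio
BER = $37648 / 0.55
BER = $68450.91 (to the nearest cent)

$68450.91


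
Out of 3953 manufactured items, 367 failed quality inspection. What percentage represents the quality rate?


Formula: Quality Rate = Good Pieces / Total Pieces * 100
Good pieces = 3953 - 367 = 3586
QR = 3586 / 3953 * 100 = 90.7%

90.7%


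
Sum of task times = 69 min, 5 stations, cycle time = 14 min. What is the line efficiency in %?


Formula: Efficiency = Sum of Task Times / (N_stations * CT) * 100
Total station capacity = 5 stations * 14 min = 70 min
Efficiency = 69 / 70 * 100 = 98.6%

98.6%


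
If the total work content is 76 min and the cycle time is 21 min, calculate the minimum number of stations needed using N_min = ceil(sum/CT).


Formula: N_min = ceil(Sum of Task Times / Cycle Time)
N_min = ceil(76 min / 21 min) = ceil(3.619)
N_min = 4 stations

4


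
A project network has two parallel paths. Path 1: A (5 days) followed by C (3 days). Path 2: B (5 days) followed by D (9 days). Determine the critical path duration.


Path 1 = 5 + 3 = 8 days
Path 2 = 5 + 9 = 14 days
Duration = max(8, 14) = 14 days

14 days


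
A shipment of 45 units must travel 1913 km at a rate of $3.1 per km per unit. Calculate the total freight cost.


TC = dist * cost * units = 1913 * 3.1 * 45 = $266863.50

$266863.50


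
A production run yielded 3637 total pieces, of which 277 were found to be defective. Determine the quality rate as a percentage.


Formula: Quality Rate = Good Pieces / Total Pieces * 100
Good pieces = 3637 - 277 = 3360
QR = 3360 / 3637 * 100 = 92.4%

92.4%


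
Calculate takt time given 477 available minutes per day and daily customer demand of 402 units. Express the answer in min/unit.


Formula: Takt Time = Available Production Time / Customer Demand
Takt = 477 min/day / 402 units/day
Takt = 1.19 min/unit

1.19 min/unit


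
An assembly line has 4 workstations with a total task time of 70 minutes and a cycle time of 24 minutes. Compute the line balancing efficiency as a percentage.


Formula: Efficiency = Sum of Task Times / (N_stations * CT) * 100
Total station capacity = 4 stations * 24 min = 96 min
Efficiency = 70 / 96 * 100 = 72.9%

72.9%


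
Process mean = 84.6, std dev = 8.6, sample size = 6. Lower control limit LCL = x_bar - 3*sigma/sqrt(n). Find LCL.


LCL = 84.6 - 3 * 8.6 / sqrt(6)

74.07


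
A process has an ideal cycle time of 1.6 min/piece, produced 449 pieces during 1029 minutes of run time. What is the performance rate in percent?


Formula: Performance = (Ideal CT * Total Count) / Run Time * 100
Ideal output time = 1.6 * 449 = 718.4 min
Performance = 718.4 / 1029 * 100 = 69.8%

69.8%


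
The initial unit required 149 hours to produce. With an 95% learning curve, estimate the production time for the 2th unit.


Formula: T_n = T_1 * (learning_rate)^(log2(n)) where learning_rate = rate/100
Doublings = log2(2) = 1
T_n = 149 * 0.95^1
T_n = 149 * 0.95 = 141.6 hours

141.6 hours


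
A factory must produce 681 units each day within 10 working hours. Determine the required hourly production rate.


Formula: Production Rate = Daily Demand / Available Hours
Rate = 681 units/day / 10 hours/day
Rate = 68.1 units/hour

68.1 units/hour


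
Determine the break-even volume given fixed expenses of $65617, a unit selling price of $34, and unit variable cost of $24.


Formula: BEQ = Fixed Costs / (Price - Variable Cost)
Contribution margin = $34 - $24 = $10/unit
BEQ = ceil($65617 / $10/unit) = ceil(6561.7) = 6562 units

6562 units


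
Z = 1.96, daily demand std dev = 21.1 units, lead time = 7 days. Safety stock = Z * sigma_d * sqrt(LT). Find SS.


Formula: SS = z * sigma_d * sqrt(LT)
sqrt(LT) = sqrt(7) = 2.6458
SS = 1.96 * 21.1 * 2.6458
SS = 109.4 units

109.4 units


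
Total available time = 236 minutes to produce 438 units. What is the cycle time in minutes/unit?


Formula: CT = Available Time / Number of Units
CT = 236 min / 438 units
CT = 0.54 min/unit

0.54 min/unit


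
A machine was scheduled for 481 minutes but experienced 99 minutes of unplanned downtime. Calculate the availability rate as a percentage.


Formula: Availability = (Planned Time - Downtime) / Planned Time * 100
Uptime = 481 - 99 = 382 min
Availability = 382 / 481 * 100 = 79.4%

79.4%


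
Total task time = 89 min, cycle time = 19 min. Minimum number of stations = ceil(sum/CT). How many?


Formula: N_min = ceil(Sum of Task Times / Cycle Time)
N_min = ceil(89 min / 19 min) = ceil(4.6842)
N_min = 5 stations

5


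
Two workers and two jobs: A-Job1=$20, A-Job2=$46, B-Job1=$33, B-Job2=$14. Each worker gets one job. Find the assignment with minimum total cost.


Option 1: A->1 + B->2 = $20 + $14 = $34
Option 2: A->2 + B->1 = $46 + $33 = $79
Min cost = min($34, $79) = $34

$34


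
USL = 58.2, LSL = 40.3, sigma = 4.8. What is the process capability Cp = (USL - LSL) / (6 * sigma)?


Cp = (58.2 - 40.3) / (6 * 4.8)

0.62


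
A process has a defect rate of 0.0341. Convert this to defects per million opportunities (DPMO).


DPMO = defect_rate * 1000000 = 0.0341 * 1000000

34100


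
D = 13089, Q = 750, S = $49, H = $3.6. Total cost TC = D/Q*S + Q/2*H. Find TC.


TC = 13089/750 * 49 + 750/2 * 3.6

$2205.15


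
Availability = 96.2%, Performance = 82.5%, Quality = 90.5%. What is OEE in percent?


Formula: OEE = Availability * Performance * Quality / 10000
A * P = 96.2% * 82.5% / 100 = 79.37%
OEE = 79.37% * 90.5% / 100 = 71.8%

71.8%


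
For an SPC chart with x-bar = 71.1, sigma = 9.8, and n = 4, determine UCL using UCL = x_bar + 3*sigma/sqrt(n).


UCL = 71.1 + 3 * 9.8 / sqrt(4)

85.8


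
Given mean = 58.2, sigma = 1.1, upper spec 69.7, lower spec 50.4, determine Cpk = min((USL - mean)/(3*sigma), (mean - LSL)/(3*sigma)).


Cpu = (69.7 - 58.2) / (3 * 1.1) = 3.48
Cpl = (58.2 - 50.4) / (3 * 1.1) = 2.36
Cpk = min(3.48, 2.36) = 2.36

2.36


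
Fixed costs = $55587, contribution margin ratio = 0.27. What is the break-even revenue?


Formula: BER = Fixed Costs / Contribution Margin Ratio
BER = $55587 / 0.27
BER = $205877.78 (to the nearest cent)

$205877.78


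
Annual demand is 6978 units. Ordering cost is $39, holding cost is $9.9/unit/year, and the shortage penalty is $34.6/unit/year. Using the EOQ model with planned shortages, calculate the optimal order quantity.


Formula: EOQ* = sqrt(2DS/H) * sqrt((H+P)/P)
Base EOQ = sqrt(2*6978*39/9.9) = 234.47 units
Correction = sqrt((9.9+34.6)/34.6) = 1.13408
EOQ* = 234.47 * 1.13408 = 265.9 units

265.9 units


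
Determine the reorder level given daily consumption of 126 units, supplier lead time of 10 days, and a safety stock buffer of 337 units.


Formula: ROP = (Daily Demand * Lead Time) + Safety Stock
Demand during lead time = 126 * 10 = 1260 units
ROP = 1260 + 337 = 1597 units

1597 units


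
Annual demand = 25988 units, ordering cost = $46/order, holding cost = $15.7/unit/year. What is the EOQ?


Formula: EOQ = sqrt(2 * D * S / H)
Numerator: 2 * 25988 * 46 = 2390896
2DS/H = 2390896 / 15.7 = 152286.4
EOQ = sqrt(152286.4) = 390.2 units

390.2 units


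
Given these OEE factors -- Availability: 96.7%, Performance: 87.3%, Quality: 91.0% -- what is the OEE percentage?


Formula: OEE = Availability * Performance * Quality / 10000
A * P = 96.7% * 87.3% / 100 = 84.42%
OEE = 84.42% * 91.0% / 100 = 76.8%

76.8%


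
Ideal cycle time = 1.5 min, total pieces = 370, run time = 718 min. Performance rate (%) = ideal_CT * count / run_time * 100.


Formula: Performance = (Ideal CT * Total Count) / Run Time * 100
Ideal output time = 1.5 * 370 = 555.0 min
Performance = 555.0 / 718 * 100 = 77.3%

77.3%


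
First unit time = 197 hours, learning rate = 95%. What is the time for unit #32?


Formula: T_n = T_1 * (learning_rate)^(log2(n)) where learning_rate = rate/100
Doublings = log2(32) = 5
T_n = 197 * 0.95^5
T_n = 197 * 0.7738 = 152.4 hours

152.4 hours


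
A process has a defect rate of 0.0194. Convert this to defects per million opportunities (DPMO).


DPMO = defect_rate * 1000000 = 0.0194 * 1000000

19400


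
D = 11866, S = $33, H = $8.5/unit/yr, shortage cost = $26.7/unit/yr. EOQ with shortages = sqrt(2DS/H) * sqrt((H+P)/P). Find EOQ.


Formula: EOQ* = sqrt(2DS/H) * sqrt((H+P)/P)
Base EOQ = sqrt(2*11866*33/8.5) = 303.54 units
Correction = sqrt((8.5+26.7)/26.7) = 1.1482
EOQ* = 303.54 * 1.1482 = 348.5 units

348.5 units


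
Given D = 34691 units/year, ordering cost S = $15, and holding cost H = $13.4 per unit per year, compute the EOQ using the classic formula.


Formula: EOQ = sqrt(2 * D * S / H)
Numerator: 2 * 34691 * 15 = 1040730
2DS/H = 1040730 / 13.4 = 77666.4
EOQ = sqrt(77666.4) = 278.7 units

278.7 units


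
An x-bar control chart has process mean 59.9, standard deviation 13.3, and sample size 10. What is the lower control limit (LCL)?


LCL = 59.9 - 3 * 13.3 / sqrt(10)

47.28


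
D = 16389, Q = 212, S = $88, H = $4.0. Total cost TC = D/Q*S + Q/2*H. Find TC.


TC = 16389/212 * 88 + 212/2 * 4.0

$7226.98


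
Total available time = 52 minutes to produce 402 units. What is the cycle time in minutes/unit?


Formula: CT = Available Time / Number of Units
CT = 52 min / 402 units
CT = 0.13 min/unit

0.13 min/unit


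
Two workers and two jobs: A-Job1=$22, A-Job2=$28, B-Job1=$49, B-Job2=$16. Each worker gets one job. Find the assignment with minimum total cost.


Option 1: A->1 + B->2 = $22 + $16 = $38
Option 2: A->2 + B->1 = $28 + $49 = $77
Min cost = min($38, $77) = $38

$38


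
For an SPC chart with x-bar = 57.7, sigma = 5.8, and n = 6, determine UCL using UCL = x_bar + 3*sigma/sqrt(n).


UCL = 57.7 + 3 * 5.8 / sqrt(6)

64.8


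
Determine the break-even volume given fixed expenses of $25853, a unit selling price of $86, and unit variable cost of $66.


Formula: BEQ = Fixed Costs / (Price - Variable Cost)
Contribution margin = $86 - $66 = $20/unit
BEQ = ceil($25853 / $20/unit) = ceil(1292.65) = 1293 units

1293 units


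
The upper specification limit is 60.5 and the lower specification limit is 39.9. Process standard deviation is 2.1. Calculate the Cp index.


Cp = (60.5 - 39.9) / (6 * 2.1)

1.63


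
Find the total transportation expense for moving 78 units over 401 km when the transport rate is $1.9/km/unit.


TC = dist * cost * units = 401 * 1.9 * 78 = $59428.20

$59428.20


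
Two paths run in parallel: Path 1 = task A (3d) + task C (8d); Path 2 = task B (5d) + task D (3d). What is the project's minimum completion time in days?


Path 1 = 3 + 8 = 11 days
Path 2 = 5 + 3 = 8 days
Duration = max(11, 8) = 11 days

11 days


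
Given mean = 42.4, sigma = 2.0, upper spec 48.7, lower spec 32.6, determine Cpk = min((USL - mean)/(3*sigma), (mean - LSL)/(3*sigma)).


Cpu = (48.7 - 42.4) / (3 * 2.0) = 1.05
Cpl = (42.4 - 32.6) / (3 * 2.0) = 1.63
Cpk = min(1.05, 1.63) = 1.05

1.05


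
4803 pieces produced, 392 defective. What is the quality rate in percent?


Formula: Quality Rate = Good Pieces / Total Pieces * 100
Good pieces = 4803 - 392 = 4411
QR = 4411 / 4803 * 100 = 91.8%

91.8%


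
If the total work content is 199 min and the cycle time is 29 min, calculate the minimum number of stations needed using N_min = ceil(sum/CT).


Formula: N_min = ceil(Sum of Task Times / Cycle Time)
N_min = ceil(199 min / 29 min) = ceil(6.8621)
N_min = 7 stations

7


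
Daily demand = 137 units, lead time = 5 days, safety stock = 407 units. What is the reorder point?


Formula: ROP = (Daily Demand * Lead Time) + Safety Stock
Demand during lead time = 137 * 5 = 685 units
ROP = 685 + 407 = 1092 units

1092 units


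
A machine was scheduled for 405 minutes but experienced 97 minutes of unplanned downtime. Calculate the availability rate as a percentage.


Formula: Availability = (Planned Time - Downtime) / Planned Time * 100
Uptime = 405 - 97 = 308 min
Availability = 308 / 405 * 100 = 76.0%

76.0%


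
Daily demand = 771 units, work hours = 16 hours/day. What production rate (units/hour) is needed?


Formula: Production Rate = Daily Demand / Available Hours
Rate = 771 units/day / 16 hours/day
Rate = 48.2 units/hour

48.2 units/hour


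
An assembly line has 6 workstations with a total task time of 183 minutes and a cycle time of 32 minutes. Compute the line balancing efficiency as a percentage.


Formula: Efficiency = Sum of Task Times / (N_stations * CT) * 100
Total station capacity = 6 stations * 32 min = 192 min
Efficiency = 183 / 192 * 100 = 95.3%

95.3%


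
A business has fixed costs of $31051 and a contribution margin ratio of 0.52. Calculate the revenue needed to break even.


Formula: BER = Fixed Costs / Contribution Margin Ratio
BER = $31051 / 0.52
BER = $59713.46 (to the nearest cent)

$59713.46


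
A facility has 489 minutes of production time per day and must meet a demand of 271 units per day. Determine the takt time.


Formula: Takt Time = Available Production Time / Customer Demand
Takt = 489 min/day / 271 units/day
Takt = 1.8 min/unit

1.8 min/unit


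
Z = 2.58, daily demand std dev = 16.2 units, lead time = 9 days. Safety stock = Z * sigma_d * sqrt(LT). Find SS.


Formula: SS = z * sigma_d * sqrt(LT)
sqrt(LT) = sqrt(9) = 3.0
SS = 2.58 * 16.2 * 3.0
SS = 125.4 units

125.4 units


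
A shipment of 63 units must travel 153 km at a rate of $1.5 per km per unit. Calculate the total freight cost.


TC = dist * cost * units = 153 * 1.5 * 63 = $14458.50

$14458.50


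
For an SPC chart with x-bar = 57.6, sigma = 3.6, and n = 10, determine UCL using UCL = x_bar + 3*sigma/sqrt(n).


UCL = 57.6 + 3 * 3.6 / sqrt(10)

61.02


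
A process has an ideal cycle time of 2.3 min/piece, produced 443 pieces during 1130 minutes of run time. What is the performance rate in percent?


Formula: Performance = (Ideal CT * Total Count) / Run Time * 100
Ideal output time = 2.3 * 443 = 1018.9 min
Performance = 1018.9 / 1130 * 100 = 90.2%

90.2%


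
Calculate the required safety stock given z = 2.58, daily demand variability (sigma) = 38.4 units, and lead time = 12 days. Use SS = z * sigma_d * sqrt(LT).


Formula: SS = z * sigma_d * sqrt(LT)
sqrt(LT) = sqrt(12) = 3.4641
SS = 2.58 * 38.4 * 3.4641
SS = 343.2 units

343.2 units


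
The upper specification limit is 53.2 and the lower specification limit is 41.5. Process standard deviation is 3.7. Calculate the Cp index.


Cp = (53.2 - 41.5) / (6 * 3.7)

0.53


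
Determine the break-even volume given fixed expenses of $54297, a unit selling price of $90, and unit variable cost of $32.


Formula: BEQ = Fixed Costs / (Price - Variable Cost)
Contribution margin = $90 - $32 = $58/unit
BEQ = ceil($54297 / $58/unit) = ceil(936.16) = 937 units

937 units


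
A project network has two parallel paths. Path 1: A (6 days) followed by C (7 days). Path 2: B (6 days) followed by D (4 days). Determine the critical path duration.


Path 1 = 6 + 7 = 13 days
Path 2 = 6 + 4 = 10 days
Duration = max(13, 10) = 13 days

13 days


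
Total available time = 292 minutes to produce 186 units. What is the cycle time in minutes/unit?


Formula: CT = Available Time / Number of Units
CT = 292 min / 186 units
CT = 1.57 min/unit

1.57 min/unit


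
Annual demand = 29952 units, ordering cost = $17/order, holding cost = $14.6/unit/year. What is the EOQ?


Formula: EOQ = sqrt(2 * D * S / H)
Numerator: 2 * 29952 * 17 = 1018368
2DS/H = 1018368 / 14.6 = 69751.2
EOQ = sqrt(69751.2) = 264.1 units

264.1 units


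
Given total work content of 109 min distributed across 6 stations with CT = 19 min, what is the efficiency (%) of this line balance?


Formula: Efficiency = Sum of Task Times / (N_stations * CT) * 100
Total station capacity = 6 stations * 19 min = 114 min
Efficiency = 109 / 114 * 100 = 95.6%

95.6%


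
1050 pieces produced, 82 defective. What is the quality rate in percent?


Formula: Quality Rate = Good Pieces / Total Pieces * 100
Good pieces = 1050 - 82 = 968
QR = 968 / 1050 * 100 = 92.2%

92.2%


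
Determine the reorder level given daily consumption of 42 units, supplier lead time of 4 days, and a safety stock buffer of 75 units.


Formula: ROP = (Daily Demand * Lead Time) + Safety Stock
Demand during lead time = 42 * 4 = 168 units
ROP = 168 + 75 = 243 units

243 units


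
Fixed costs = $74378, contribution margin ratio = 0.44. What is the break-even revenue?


Formula: BER = Fixed Costs / Contribution Margin Ratio
BER = $74378 / 0.44
BER = $169040.91 (to the nearest cent)

$169040.91


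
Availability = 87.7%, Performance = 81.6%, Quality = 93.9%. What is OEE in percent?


Formula: OEE = Availability * Performance * Quality / 10000
A * P = 87.7% * 81.6% / 100 = 71.56%
OEE = 71.56% * 93.9% / 100 = 67.2%

67.2%


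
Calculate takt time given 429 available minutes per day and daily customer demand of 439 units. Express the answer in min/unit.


Formula: Takt Time = Available Production Time / Customer Demand
Takt = 429 min/day / 439 units/day
Takt = 0.98 min/unit

0.98 min/unit


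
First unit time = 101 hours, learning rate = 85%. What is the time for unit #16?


Formula: T_n = T_1 * (learning_rate)^(log2(n)) where learning_rate = rate/100
Doublings = log2(16) = 4
T_n = 101 * 0.85^4
T_n = 101 * 0.522 = 52.7 hours

52.7 hours


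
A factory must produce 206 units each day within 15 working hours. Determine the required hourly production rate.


Formula: Production Rate = Daily Demand / Available Hours
Rate = 206 units/day / 15 hours/day
Rate = 13.7 units/hour

13.7 units/hour


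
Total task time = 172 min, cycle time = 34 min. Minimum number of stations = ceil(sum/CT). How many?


Formula: N_min = ceil(Sum of Task Times / Cycle Time)
N_min = ceil(172 min / 34 min) = ceil(5.0588)
N_min = 6 stations

6


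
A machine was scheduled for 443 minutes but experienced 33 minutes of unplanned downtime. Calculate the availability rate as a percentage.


Formula: Availability = (Planned Time - Downtime) / Planned Time * 100
Uptime = 443 - 33 = 410 min
Availability = 410 / 443 * 100 = 92.6%

92.6%


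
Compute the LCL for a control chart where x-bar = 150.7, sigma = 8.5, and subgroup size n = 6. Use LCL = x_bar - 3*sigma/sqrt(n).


LCL = 150.7 - 3 * 8.5 / sqrt(6)

140.29


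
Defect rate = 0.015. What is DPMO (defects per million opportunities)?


DPMO = defect_rate * 1000000 = 0.015 * 1000000

15000


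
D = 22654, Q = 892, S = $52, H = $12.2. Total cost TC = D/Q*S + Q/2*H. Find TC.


TC = 22654/892 * 52 + 892/2 * 12.2

$6761.84


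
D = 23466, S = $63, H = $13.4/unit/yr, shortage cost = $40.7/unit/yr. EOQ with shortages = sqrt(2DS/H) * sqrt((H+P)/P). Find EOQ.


Formula: EOQ* = sqrt(2DS/H) * sqrt((H+P)/P)
Base EOQ = sqrt(2*23466*63/13.4) = 469.73 units
Correction = sqrt((13.4+40.7)/40.7) = 1.15293
EOQ* = 469.73 * 1.15293 = 541.6 units

541.6 units
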